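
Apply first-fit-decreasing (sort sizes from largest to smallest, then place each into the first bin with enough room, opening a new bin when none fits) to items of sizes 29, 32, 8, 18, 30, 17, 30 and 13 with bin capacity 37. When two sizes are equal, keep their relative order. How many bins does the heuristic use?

6

Sorted descending: 32, 30, 30, 29, 18, 17, 13, 8.
  32 → bin 1 (new)  [load 32/37]
  30 → bin 2 (new)  [load 30/37]
  30 → bin 3 (new)  [load 30/37]
  29 → bin 4 (new)  [load 29/37]
  18 → bin 5 (new)  [load 18/37]
  17 → bin 5  [load 35/37]
  13 → bin 6 (new)  [load 13/37]
  8 → bin 4  [load 37/37]
6 bins opened.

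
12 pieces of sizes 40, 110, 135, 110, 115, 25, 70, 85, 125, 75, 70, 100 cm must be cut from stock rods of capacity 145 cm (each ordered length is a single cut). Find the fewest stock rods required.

Total = 135 + 125 + 115 + 110 + 110 + 100 + 85 + 75 + 70 + 70 + 40 + 25 = 1060 cm.
Lower bound: ⌈1060/145⌉ = 8 stock rods.
A packing using 9 stock rods:
  stock rod 1: 135 = 135
  stock rod 2: 125 = 125
  stock rod 3: 115 + 25 = 140
  stock rod 4: 110 = 110
  stock rod 5: 110 = 110
  stock rod 6: 100 + 40 = 140
  stock rod 7: 85 = 85
  stock rod 8: 75 + 70 = 145
  stock rod 9: 70 = 70
No arrangement into 8 stock rods stays within capacity, so 9 is optimal.

9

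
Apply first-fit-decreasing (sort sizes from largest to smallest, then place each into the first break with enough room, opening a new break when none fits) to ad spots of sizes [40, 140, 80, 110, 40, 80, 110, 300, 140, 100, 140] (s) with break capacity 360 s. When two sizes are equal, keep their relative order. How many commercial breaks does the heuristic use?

4

Sorted descending: 300, 140, 140, 140, 110, 110, 100, 80, 80, 40, 40.
  300 → break 1 (new)  [load 300/360]
  140 → break 2 (new)  [load 140/360]
  140 → break 2  [load 280/360]
  140 → break 3 (new)  [load 140/360]
  110 → break 3  [load 250/360]
  110 → break 3  [load 360/360]
  100 → break 4 (new)  [load 100/360]
  80 → break 2  [load 360/360]
  80 → break 4  [load 180/360]
  40 → break 1  [load 340/360]
  40 → break 4  [load 220/360]
4 commercial breaks opened.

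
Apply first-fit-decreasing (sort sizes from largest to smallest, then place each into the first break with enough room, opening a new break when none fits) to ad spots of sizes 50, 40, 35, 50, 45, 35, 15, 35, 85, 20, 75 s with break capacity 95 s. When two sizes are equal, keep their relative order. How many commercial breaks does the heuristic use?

Sorted descending: 85, 75, 50, 50, 45, 40, 35, 35, 35, 20, 15.
  85 → break 1 (new)  [load 85/95]
  75 → break 2 (new)  [load 75/95]
  50 → break 3 (new)  [load 50/95]
  50 → break 4 (new)  [load 50/95]
  45 → break 3  [load 95/95]
  40 → break 4  [load 90/95]
  35 → break 5 (new)  [load 35/95]
  35 → break 5  [load 70/95]
  35 → break 6 (new)  [load 35/95]
  20 → break 2  [load 95/95]
  15 → break 5  [load 85/95]
6 commercial breaks opened.

6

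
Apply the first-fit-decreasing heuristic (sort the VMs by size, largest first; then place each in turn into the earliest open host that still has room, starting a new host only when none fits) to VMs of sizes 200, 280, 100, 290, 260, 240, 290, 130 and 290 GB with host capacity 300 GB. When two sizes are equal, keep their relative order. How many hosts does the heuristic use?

8

Sorted descending: 290, 290, 290, 280, 260, 240, 200, 130, 100.
  290 → host 1 (new)  [load 290/300]
  290 → host 2 (new)  [load 290/300]
  290 → host 3 (new)  [load 290/300]
  280 → host 4 (new)  [load 280/300]
  260 → host 5 (new)  [load 260/300]
  240 → host 6 (new)  [load 240/300]
  200 → host 7 (new)  [load 200/300]
  130 → host 8 (new)  [load 130/300]
  100 → host 7  [load 300/300]
8 hosts opened.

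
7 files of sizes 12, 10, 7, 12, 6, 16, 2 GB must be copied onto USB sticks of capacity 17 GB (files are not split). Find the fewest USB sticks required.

Total = 16 + 12 + 12 + 10 + 7 + 6 + 2 = 65 GB.
Lower bound: ⌈65/17⌉ = 4 USB sticks.
A packing using 5 USB sticks:
  USB stick 1: 16 = 16
  USB stick 2: 12 + 2 = 14
  USB stick 3: 12 = 12
  USB stick 4: 10 + 7 = 17
  USB stick 5: 6 = 6
No arrangement into 4 USB sticks stays within capacity, so 5 is optimal.

5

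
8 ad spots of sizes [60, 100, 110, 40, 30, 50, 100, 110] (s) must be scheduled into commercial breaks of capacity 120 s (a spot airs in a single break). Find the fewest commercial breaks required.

6

Total = 110 + 110 + 100 + 100 + 60 + 50 + 40 + 30 = 600 s.
Lower bound: ⌈600/120⌉ = 5 commercial breaks.
A packing using 6 commercial breaks:
  break 1: 110 = 110
  break 2: 110 = 110
  break 3: 100 = 100
  break 4: 100 = 100
  break 5: 60 + 50 = 110
  break 6: 40 + 30 = 70
No arrangement into 5 commercial breaks stays within capacity, so 6 is optimal.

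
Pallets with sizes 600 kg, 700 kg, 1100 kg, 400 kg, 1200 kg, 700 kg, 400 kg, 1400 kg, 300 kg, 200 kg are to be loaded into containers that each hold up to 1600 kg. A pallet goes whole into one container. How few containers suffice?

Total = 1400 + 1200 + 1100 + 700 + 700 + 600 + 400 + 400 + 300 + 200 = 7000 kg.
Lower bound: ⌈7000/1600⌉ = 5 containers.
A packing using 5 containers:
  container 1: 1400 + 200 = 1600
  container 2: 1200 + 400 = 1600
  container 3: 1100 + 400 = 1500
  container 4: 700 + 700 = 1400
  container 5: 600 + 300 = 900
This matches the lower bound, so 5 is optimal.

5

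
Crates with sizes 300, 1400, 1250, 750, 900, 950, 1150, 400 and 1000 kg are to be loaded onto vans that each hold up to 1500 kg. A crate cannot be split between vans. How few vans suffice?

Total = 1400 + 1250 + 1150 + 1000 + 950 + 900 + 750 + 400 + 300 = 8100 kg.
Lower bound: ⌈8100/1500⌉ = 6 vans.
A packing using 7 vans:
  van 1: 1400 = 1400
  van 2: 1250 = 1250
  van 3: 1150 + 300 = 1450
  van 4: 1000 + 400 = 1400
  van 5: 950 = 950
  van 6: 900 = 900
  van 7: 750 = 750
No arrangement into 6 vans stays within capacity, so 7 is optimal.

7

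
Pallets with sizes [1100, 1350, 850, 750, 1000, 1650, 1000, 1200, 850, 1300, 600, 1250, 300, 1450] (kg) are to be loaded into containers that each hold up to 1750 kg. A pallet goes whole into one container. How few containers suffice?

10

Total = 1650 + 1450 + 1350 + 1300 + 1250 + 1200 + 1100 + 1000 + 1000 + 850 + 850 + 750 + 600 + 300 = 14650 kg.
Lower bound: ⌈14650/1750⌉ = 9 containers.
A packing using 10 containers:
  container 1: 1650 = 1650
  container 2: 1450 + 300 = 1750
  container 3: 1350 = 1350
  container 4: 1300 = 1300
  container 5: 1250 = 1250
  container 6: 1200 = 1200
  container 7: 1100 + 600 = 1700
  container 8: 1000 + 750 = 1750
  container 9: 1000 = 1000
  container 10: 850 + 850 = 1700
No arrangement into 9 containers stays within capacity, so 10 is optimal.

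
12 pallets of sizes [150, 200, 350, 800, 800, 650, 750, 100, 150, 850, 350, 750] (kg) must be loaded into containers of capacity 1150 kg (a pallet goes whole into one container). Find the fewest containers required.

6

Total = 850 + 800 + 800 + 750 + 750 + 650 + 350 + 350 + 200 + 150 + 150 + 100 = 5900 kg.
Lower bound: ⌈5900/1150⌉ = 6 containers.
A packing using 6 containers:
  container 1: 850 + 200 + 100 = 1150
  container 2: 800 + 350 = 1150
  container 3: 800 + 350 = 1150
  container 4: 750 + 150 + 150 = 1050
  container 5: 750 = 750
  container 6: 650 = 650
This matches the lower bound, so 6 is optimal.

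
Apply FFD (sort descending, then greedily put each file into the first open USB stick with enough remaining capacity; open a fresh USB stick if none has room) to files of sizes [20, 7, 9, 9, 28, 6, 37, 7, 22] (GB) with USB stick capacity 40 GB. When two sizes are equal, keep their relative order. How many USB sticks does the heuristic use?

Sorted descending: 37, 28, 22, 20, 9, 9, 7, 7, 6.
  37 → USB stick 1 (new)  [load 37/40]
  28 → USB stick 2 (new)  [load 28/40]
  22 → USB stick 3 (new)  [load 22/40]
  20 → USB stick 4 (new)  [load 20/40]
  9 → USB stick 2  [load 37/40]
  9 → USB stick 3  [load 31/40]
  7 → USB stick 3  [load 38/40]
  7 → USB stick 4  [load 27/40]
  6 → USB stick 4  [load 33/40]
4 USB sticks opened.

4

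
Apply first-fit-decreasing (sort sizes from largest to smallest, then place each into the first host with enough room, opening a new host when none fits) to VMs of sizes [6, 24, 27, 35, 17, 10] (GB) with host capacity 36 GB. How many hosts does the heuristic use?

4

Sorted descending: 35, 27, 24, 17, 10, 6.
  35 → host 1 (new)  [load 35/36]
  27 → host 2 (new)  [load 27/36]
  24 → host 3 (new)  [load 24/36]
  17 → host 4 (new)  [load 17/36]
  10 → host 3  [load 34/36]
  6 → host 2  [load 33/36]
4 hosts opened.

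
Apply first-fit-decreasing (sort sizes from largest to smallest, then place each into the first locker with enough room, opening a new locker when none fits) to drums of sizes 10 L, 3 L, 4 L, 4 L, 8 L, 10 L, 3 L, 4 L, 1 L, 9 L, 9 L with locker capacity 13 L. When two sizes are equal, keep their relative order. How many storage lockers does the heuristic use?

Sorted descending: 10, 10, 9, 9, 8, 4, 4, 4, 3, 3, 1.
  10 → locker 1 (new)  [load 10/13]
  10 → locker 2 (new)  [load 10/13]
  9 → locker 3 (new)  [load 9/13]
  9 → locker 4 (new)  [load 9/13]
  8 → locker 5 (new)  [load 8/13]
  4 → locker 3  [load 13/13]
  4 → locker 4  [load 13/13]
  4 → locker 5  [load 12/13]
  3 → locker 1  [load 13/13]
  3 → locker 2  [load 13/13]
  1 → locker 5  [load 13/13]
5 storage lockers opened.

5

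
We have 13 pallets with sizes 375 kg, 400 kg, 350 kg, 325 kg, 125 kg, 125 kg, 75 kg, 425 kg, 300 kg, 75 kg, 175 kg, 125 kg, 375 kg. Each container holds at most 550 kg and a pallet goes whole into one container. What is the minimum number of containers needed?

7

Total = 425 + 400 + 375 + 375 + 350 + 325 + 300 + 175 + 125 + 125 + 125 + 75 + 75 = 3250 kg.
Lower bound: ⌈3250/550⌉ = 6 containers.
Also, 7 pallets each exceed 275 kg, and no two of those can share a container, so at least 7 containers are needed.
A packing using 7 containers:
  container 1: 425 + 125 = 550
  container 2: 400 + 125 = 525
  container 3: 375 + 175 = 550
  container 4: 375 + 125 = 500
  container 5: 350 + 75 + 75 = 500
  container 6: 325 = 325
  container 7: 300 = 300
This matches the lower bound, so 7 is optimal.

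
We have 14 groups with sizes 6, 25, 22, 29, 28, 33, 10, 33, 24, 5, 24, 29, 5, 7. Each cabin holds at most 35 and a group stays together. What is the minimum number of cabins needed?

Total = 33 + 33 + 29 + 29 + 28 + 25 + 24 + 24 + 22 + 10 + 7 + 6 + 5 + 5 = 280.
Lower bound: ⌈280/35⌉ = 8 cabins.
Also, 9 groups each exceed 35/2, and no two of those can share a cabin, so at least 9 cabins are needed.
A packing using 9 cabins:
  cabin 1: 33 = 33
  cabin 2: 33 = 33
  cabin 3: 29 + 6 = 35
  cabin 4: 29 + 5 = 34
  cabin 5: 28 + 7 = 35
  cabin 6: 25 + 10 = 35
  cabin 7: 24 + 5 = 29
  cabin 8: 24 = 24
  cabin 9: 22 = 22
This matches the lower bound, so 9 is optimal.

9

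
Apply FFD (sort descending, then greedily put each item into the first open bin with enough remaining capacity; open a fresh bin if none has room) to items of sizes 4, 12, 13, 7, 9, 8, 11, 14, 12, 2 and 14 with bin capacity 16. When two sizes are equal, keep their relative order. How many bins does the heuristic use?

8

Sorted descending: 14, 14, 13, 12, 12, 11, 9, 8, 7, 4, 2.
  14 → bin 1 (new)  [load 14/16]
  14 → bin 2 (new)  [load 14/16]
  13 → bin 3 (new)  [load 13/16]
  12 → bin 4 (new)  [load 12/16]
  12 → bin 5 (new)  [load 12/16]
  11 → bin 6 (new)  [load 11/16]
  9 → bin 7 (new)  [load 9/16]
  8 → bin 8 (new)  [load 8/16]
  7 → bin 7  [load 16/16]
  4 → bin 4  [load 16/16]
  2 → bin 1  [load 16/16]
8 bins opened.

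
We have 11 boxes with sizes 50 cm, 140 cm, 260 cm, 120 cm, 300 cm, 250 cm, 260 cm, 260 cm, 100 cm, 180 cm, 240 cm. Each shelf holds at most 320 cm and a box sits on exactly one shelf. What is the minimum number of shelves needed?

8

Total = 300 + 260 + 260 + 260 + 250 + 240 + 180 + 140 + 120 + 100 + 50 = 2160 cm.
Lower bound: ⌈2160/320⌉ = 7 shelves.
A packing using 8 shelves:
  shelf 1: 300 = 300
  shelf 2: 260 + 50 = 310
  shelf 3: 260 = 260
  shelf 4: 260 = 260
  shelf 5: 250 = 250
  shelf 6: 240 = 240
  shelf 7: 180 + 140 = 320
  shelf 8: 120 + 100 = 220
No arrangement into 7 shelves stays within capacity, so 8 is optimal.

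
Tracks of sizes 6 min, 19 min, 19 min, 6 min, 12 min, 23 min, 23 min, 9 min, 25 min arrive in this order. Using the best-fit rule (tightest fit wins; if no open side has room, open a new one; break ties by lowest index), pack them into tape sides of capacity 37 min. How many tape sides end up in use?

  6 → side 1 (new)  [load 6/37]
  19 → side 1  [load 25/37]
  19 → side 2 (new)  [load 19/37]
  6 → side 1  [load 31/37]
  12 → side 2  [load 31/37]
  23 → side 3 (new)  [load 23/37]
  23 → side 4 (new)  [load 23/37]
  9 → side 3  [load 32/37]
  25 → side 5 (new)  [load 25/37]
5 tape sides opened.

5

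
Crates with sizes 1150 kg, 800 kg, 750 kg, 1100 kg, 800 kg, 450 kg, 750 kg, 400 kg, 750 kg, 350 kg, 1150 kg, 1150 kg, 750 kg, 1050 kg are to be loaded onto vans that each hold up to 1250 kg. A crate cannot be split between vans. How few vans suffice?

Total = 1150 + 1150 + 1150 + 1100 + 1050 + 800 + 800 + 750 + 750 + 750 + 750 + 450 + 400 + 350 = 11400 kg.
Lower bound: ⌈11400/1250⌉ = 10 vans.
Also, 11 crates each exceed 625 kg, and no two of those can share a van, so at least 11 vans are needed.
A packing using 11 vans:
  van 1: 1150 = 1150
  van 2: 1150 = 1150
  van 3: 1150 = 1150
  van 4: 1100 = 1100
  van 5: 1050 = 1050
  van 6: 800 + 450 = 1250
  van 7: 800 + 400 = 1200
  van 8: 750 + 350 = 1100
  van 9: 750 = 750
  van 10: 750 = 750
  van 11: 750 = 750
This matches the lower bound, so 11 is optimal.

11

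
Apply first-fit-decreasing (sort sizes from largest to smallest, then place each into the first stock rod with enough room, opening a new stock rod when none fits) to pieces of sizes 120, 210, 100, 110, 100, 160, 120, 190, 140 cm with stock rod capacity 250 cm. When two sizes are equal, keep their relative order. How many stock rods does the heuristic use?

Sorted descending: 210, 190, 160, 140, 120, 120, 110, 100, 100.
  210 → stock rod 1 (new)  [load 210/250]
  190 → stock rod 2 (new)  [load 190/250]
  160 → stock rod 3 (new)  [load 160/250]
  140 → stock rod 4 (new)  [load 140/250]
  120 → stock rod 5 (new)  [load 120/250]
  120 → stock rod 5  [load 240/250]
  110 → stock rod 4  [load 250/250]
  100 → stock rod 6 (new)  [load 100/250]
  100 → stock rod 6  [load 200/250]
6 stock rods opened.

6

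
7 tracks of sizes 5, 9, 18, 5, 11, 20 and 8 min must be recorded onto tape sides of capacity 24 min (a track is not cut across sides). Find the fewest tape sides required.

Total = 20 + 18 + 11 + 9 + 8 + 5 + 5 = 76 min.
Lower bound: ⌈76/24⌉ = 4 tape sides.
A packing using 4 tape sides:
  side 1: 20 = 20
  side 2: 18 + 5 = 23
  side 3: 11 + 9 = 20
  side 4: 8 + 5 = 13
This matches the lower bound, so 4 is optimal.

4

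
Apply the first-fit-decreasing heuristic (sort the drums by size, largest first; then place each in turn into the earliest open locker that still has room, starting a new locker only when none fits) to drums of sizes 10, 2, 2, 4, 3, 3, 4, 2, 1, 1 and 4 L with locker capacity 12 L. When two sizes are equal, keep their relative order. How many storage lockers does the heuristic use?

Sorted descending: 10, 4, 4, 4, 3, 3, 2, 2, 2, 1, 1.
  10 → locker 1 (new)  [load 10/12]
  4 → locker 2 (new)  [load 4/12]
  4 → locker 2  [load 8/12]
  4 → locker 2  [load 12/12]
  3 → locker 3 (new)  [load 3/12]
  3 → locker 3  [load 6/12]
  2 → locker 1  [load 12/12]
  2 → locker 3  [load 8/12]
  2 → locker 3  [load 10/12]
  1 → locker 3  [load 11/12]
  1 → locker 3  [load 12/12]
3 storage lockers opened.

3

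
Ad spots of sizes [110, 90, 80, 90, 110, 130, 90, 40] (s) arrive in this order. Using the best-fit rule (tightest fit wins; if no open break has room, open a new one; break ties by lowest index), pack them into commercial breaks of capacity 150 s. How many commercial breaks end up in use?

  110 → break 1 (new)  [load 110/150]
  90 → break 2 (new)  [load 90/150]
  80 → break 3 (new)  [load 80/150]
  90 → break 4 (new)  [load 90/150]
  110 → break 5 (new)  [load 110/150]
  130 → break 6 (new)  [load 130/150]
  90 → break 7 (new)  [load 90/150]
  40 → break 1  [load 150/150]
7 commercial breaks opened.

7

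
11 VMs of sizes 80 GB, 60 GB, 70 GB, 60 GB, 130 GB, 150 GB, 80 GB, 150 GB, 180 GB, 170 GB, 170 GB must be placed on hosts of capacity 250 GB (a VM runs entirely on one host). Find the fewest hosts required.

6

Total = 180 + 170 + 170 + 150 + 150 + 130 + 80 + 80 + 70 + 60 + 60 = 1300 GB.
Lower bound: ⌈1300/250⌉ = 6 hosts.
A packing using 6 hosts:
  host 1: 180 + 70 = 250
  host 2: 170 + 80 = 250
  host 3: 170 + 80 = 250
  host 4: 150 + 60 = 210
  host 5: 150 + 60 = 210
  host 6: 130 = 130
This matches the lower bound, so 6 is optimal.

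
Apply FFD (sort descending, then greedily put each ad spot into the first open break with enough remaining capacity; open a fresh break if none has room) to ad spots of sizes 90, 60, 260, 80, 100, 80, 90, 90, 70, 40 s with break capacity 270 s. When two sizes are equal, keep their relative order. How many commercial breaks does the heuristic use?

4

Sorted descending: 260, 100, 90, 90, 90, 80, 80, 70, 60, 40.
  260 → break 1 (new)  [load 260/270]
  100 → break 2 (new)  [load 100/270]
  90 → break 2  [load 190/270]
  90 → break 3 (new)  [load 90/270]
  90 → break 3  [load 180/270]
  80 → break 2  [load 270/270]
  80 → break 3  [load 260/270]
  70 → break 4 (new)  [load 70/270]
  60 → break 4  [load 130/270]
  40 → break 4  [load 170/270]
4 commercial breaks opened.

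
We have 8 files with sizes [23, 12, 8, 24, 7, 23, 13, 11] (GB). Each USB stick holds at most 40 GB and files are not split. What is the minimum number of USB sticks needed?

4

Total = 24 + 23 + 23 + 13 + 12 + 11 + 8 + 7 = 121 GB.
Lower bound: ⌈121/40⌉ = 4 USB sticks.
A packing using 4 USB sticks:
  USB stick 1: 24 + 13 = 37
  USB stick 2: 23 + 12 = 35
  USB stick 3: 23 + 11 = 34
  USB stick 4: 8 + 7 = 15
This matches the lower bound, so 4 is optimal.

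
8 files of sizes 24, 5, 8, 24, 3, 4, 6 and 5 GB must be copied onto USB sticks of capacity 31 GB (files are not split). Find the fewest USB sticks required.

3

Total = 24 + 24 + 8 + 6 + 5 + 5 + 4 + 3 = 79 GB.
Lower bound: ⌈79/31⌉ = 3 USB sticks.
A packing using 3 USB sticks:
  USB stick 1: 24 + 6 = 30
  USB stick 2: 24 + 5 = 29
  USB stick 3: 8 + 5 + 4 + 3 = 20
This matches the lower bound, so 3 is optimal.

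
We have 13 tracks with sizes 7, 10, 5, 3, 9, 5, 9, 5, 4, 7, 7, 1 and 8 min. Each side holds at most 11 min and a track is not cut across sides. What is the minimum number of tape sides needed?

Total = 10 + 9 + 9 + 8 + 7 + 7 + 7 + 5 + 5 + 5 + 4 + 3 + 1 = 80 min.
Lower bound: ⌈80/11⌉ = 8 tape sides.
A packing using 9 tape sides:
  side 1: 10 + 1 = 11
  side 2: 9 = 9
  side 3: 9 = 9
  side 4: 8 + 3 = 11
  side 5: 7 + 4 = 11
  side 6: 7 = 7
  side 7: 7 = 7
  side 8: 5 + 5 = 10
  side 9: 5 = 5
No arrangement into 8 tape sides stays within capacity, so 9 is optimal.

9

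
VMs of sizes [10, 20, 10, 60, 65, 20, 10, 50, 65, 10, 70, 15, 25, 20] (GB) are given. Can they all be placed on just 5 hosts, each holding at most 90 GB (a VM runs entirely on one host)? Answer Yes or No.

A valid assignment using 5 hosts:
  host 1: 70 + 20 = 90
  host 2: 65 + 25 = 90
  host 3: 65 + 15 + 10 = 90
  host 4: 60 + 20 + 10 = 90
  host 5: 50 + 20 + 10 + 10 = 90
Every load is within 90 GB, so 5 hosts suffice.

Yes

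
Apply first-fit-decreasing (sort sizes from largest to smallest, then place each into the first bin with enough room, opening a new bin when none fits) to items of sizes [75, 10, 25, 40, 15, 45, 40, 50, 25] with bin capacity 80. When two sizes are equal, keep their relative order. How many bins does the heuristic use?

Sorted descending: 75, 50, 45, 40, 40, 25, 25, 15, 10.
  75 → bin 1 (new)  [load 75/80]
  50 → bin 2 (new)  [load 50/80]
  45 → bin 3 (new)  [load 45/80]
  40 → bin 4 (new)  [load 40/80]
  40 → bin 4  [load 80/80]
  25 → bin 2  [load 75/80]
  25 → bin 3  [load 70/80]
  15 → bin 5 (new)  [load 15/80]
  10 → bin 3  [load 80/80]
5 bins opened.

5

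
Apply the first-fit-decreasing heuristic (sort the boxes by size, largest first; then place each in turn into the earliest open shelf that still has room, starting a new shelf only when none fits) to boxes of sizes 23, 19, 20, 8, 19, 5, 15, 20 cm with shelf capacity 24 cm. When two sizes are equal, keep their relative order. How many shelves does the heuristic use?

6

Sorted descending: 23, 20, 20, 19, 19, 15, 8, 5.
  23 → shelf 1 (new)  [load 23/24]
  20 → shelf 2 (new)  [load 20/24]
  20 → shelf 3 (new)  [load 20/24]
  19 → shelf 4 (new)  [load 19/24]
  19 → shelf 5 (new)  [load 19/24]
  15 → shelf 6 (new)  [load 15/24]
  8 → shelf 6  [load 23/24]
  5 → shelf 4  [load 24/24]
6 shelves opened.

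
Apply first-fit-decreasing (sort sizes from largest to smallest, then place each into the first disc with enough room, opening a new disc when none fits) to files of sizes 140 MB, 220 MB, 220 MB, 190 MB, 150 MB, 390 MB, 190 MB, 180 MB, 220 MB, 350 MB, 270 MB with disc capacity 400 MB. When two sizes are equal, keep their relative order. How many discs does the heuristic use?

7

Sorted descending: 390, 350, 270, 220, 220, 220, 190, 190, 180, 150, 140.
  390 → disc 1 (new)  [load 390/400]
  350 → disc 2 (new)  [load 350/400]
  270 → disc 3 (new)  [load 270/400]
  220 → disc 4 (new)  [load 220/400]
  220 → disc 5 (new)  [load 220/400]
  220 → disc 6 (new)  [load 220/400]
  190 → disc 7 (new)  [load 190/400]
  190 → disc 7  [load 380/400]
  180 → disc 4  [load 400/400]
  150 → disc 5  [load 370/400]
  140 → disc 6  [load 360/400]
7 discs opened.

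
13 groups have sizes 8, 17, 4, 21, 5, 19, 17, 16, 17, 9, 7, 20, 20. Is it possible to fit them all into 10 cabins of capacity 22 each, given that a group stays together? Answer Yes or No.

Yes

A valid assignment using 10 cabins:
  cabin 1: 21 = 21
  cabin 2: 20 = 20
  cabin 3: 20 = 20
  cabin 4: 19 = 19
  cabin 5: 17 + 5 = 22
  cabin 6: 17 + 4 = 21
  cabin 7: 17 = 17
  cabin 8: 16 = 16
  cabin 9: 9 + 8 = 17
  cabin 10: 7 = 7
Every load is within 22, so 10 cabins suffice.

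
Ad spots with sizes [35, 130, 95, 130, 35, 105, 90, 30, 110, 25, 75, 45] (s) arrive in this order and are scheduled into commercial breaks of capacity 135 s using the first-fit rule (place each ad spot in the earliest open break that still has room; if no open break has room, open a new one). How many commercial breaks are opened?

7

  35 → break 1 (new)  [load 35/135]
  130 → break 2 (new)  [load 130/135]
  95 → break 1  [load 130/135]
  130 → break 3 (new)  [load 130/135]
  35 → break 4 (new)  [load 35/135]
  105 → break 5 (new)  [load 105/135]
  90 → break 4  [load 125/135]
  30 → break 5  [load 135/135]
  110 → break 6 (new)  [load 110/135]
  25 → break 6  [load 135/135]
  75 → break 7 (new)  [load 75/135]
  45 → break 7  [load 120/135]
7 commercial breaks opened.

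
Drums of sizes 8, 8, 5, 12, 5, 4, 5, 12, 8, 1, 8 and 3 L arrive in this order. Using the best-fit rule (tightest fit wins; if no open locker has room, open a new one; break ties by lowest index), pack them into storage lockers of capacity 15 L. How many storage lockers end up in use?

  8 → locker 1 (new)  [load 8/15]
  8 → locker 2 (new)  [load 8/15]
  5 → locker 1  [load 13/15]
  12 → locker 3 (new)  [load 12/15]
  5 → locker 2  [load 13/15]
  4 → locker 4 (new)  [load 4/15]
  5 → locker 4  [load 9/15]
  12 → locker 5 (new)  [load 12/15]
  8 → locker 6 (new)  [load 8/15]
  1 → locker 1  [load 14/15]
  8 → locker 7 (new)  [load 8/15]
  3 → locker 3  [load 15/15]
7 storage lockers opened.

7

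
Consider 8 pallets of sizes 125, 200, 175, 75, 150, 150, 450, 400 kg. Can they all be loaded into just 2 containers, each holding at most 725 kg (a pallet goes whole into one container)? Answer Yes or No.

Total = 1725 kg; ⌈1725/725⌉ = 3.
At least 3 containers are required, but only 2 are allowed.

No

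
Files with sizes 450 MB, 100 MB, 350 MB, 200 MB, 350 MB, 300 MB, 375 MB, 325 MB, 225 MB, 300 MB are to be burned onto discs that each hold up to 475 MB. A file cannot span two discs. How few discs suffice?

Total = 450 + 375 + 350 + 350 + 325 + 300 + 300 + 225 + 200 + 100 = 2975 MB.
Lower bound: ⌈2975/475⌉ = 7 discs.
A packing using 8 discs:
  disc 1: 450 = 450
  disc 2: 375 + 100 = 475
  disc 3: 350 = 350
  disc 4: 350 = 350
  disc 5: 325 = 325
  disc 6: 300 = 300
  disc 7: 300 = 300
  disc 8: 225 + 200 = 425
No arrangement into 7 discs stays within capacity, so 8 is optimal.

8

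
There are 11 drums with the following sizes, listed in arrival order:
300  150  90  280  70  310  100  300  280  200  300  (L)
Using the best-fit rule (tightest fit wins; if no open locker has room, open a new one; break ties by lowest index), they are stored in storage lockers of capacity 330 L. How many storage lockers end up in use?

  300 → locker 1 (new)  [load 300/330]
  150 → locker 2 (new)  [load 150/330]
  90 → locker 2  [load 240/330]
  280 → locker 3 (new)  [load 280/330]
  70 → locker 2  [load 310/330]
  310 → locker 4 (new)  [load 310/330]
  100 → locker 5 (new)  [load 100/330]
  300 → locker 6 (new)  [load 300/330]
  280 → locker 7 (new)  [load 280/330]
  200 → locker 5  [load 300/330]
  300 → locker 8 (new)  [load 300/330]
8 storage lockers opened.

8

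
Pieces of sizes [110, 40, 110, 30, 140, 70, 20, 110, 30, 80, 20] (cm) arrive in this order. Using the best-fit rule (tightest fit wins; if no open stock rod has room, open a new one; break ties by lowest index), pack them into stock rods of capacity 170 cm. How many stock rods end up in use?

5

  110 → stock rod 1 (new)  [load 110/170]
  40 → stock rod 1  [load 150/170]
  110 → stock rod 2 (new)  [load 110/170]
  30 → stock rod 2  [load 140/170]
  140 → stock rod 3 (new)  [load 140/170]
  70 → stock rod 4 (new)  [load 70/170]
  20 → stock rod 1  [load 170/170]
  110 → stock rod 5 (new)  [load 110/170]
  30 → stock rod 2  [load 170/170]
  80 → stock rod 4  [load 150/170]
  20 → stock rod 4  [load 170/170]
5 stock rods opened.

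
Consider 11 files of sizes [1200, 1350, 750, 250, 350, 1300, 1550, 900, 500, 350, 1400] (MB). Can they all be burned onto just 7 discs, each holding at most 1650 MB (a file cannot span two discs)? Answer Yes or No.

A valid assignment using 7 discs:
  disc 1: 1550 = 1550
  disc 2: 1400 + 250 = 1650
  disc 3: 1350 = 1350
  disc 4: 1300 + 350 = 1650
  disc 5: 1200 + 350 = 1550
  disc 6: 900 + 750 = 1650
  disc 7: 500 = 500
Every load is within 1650 MB, so 7 discs suffice.

Yes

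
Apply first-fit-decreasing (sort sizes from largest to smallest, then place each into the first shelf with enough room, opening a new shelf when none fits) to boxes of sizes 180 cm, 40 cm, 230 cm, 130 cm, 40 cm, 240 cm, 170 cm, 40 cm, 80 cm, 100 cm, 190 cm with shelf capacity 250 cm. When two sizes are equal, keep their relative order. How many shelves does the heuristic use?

7

Sorted descending: 240, 230, 190, 180, 170, 130, 100, 80, 40, 40, 40.
  240 → shelf 1 (new)  [load 240/250]
  230 → shelf 2 (new)  [load 230/250]
  190 → shelf 3 (new)  [load 190/250]
  180 → shelf 4 (new)  [load 180/250]
  170 → shelf 5 (new)  [load 170/250]
  130 → shelf 6 (new)  [load 130/250]
  100 → shelf 6  [load 230/250]
  80 → shelf 5  [load 250/250]
  40 → shelf 3  [load 230/250]
  40 → shelf 4  [load 220/250]
  40 → shelf 7 (new)  [load 40/250]
7 shelves opened.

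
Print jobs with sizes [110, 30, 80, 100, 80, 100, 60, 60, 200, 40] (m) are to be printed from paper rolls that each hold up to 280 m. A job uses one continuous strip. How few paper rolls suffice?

4

Total = 200 + 110 + 100 + 100 + 80 + 80 + 60 + 60 + 40 + 30 = 860 m.
Lower bound: ⌈860/280⌉ = 4 paper rolls.
A packing using 4 paper rolls:
  roll 1: 200 + 80 = 280
  roll 2: 110 + 100 + 60 = 270
  roll 3: 100 + 80 + 60 + 40 = 280
  roll 4: 30 = 30
This matches the lower bound, so 4 is optimal.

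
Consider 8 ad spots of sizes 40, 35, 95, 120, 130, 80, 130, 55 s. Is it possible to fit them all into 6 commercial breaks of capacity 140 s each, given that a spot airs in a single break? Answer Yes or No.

Yes

A valid assignment using 6 commercial breaks:
  break 1: 130 = 130
  break 2: 130 = 130
  break 3: 120 = 120
  break 4: 95 + 40 = 135
  break 5: 80 + 55 = 135
  break 6: 35 = 35
Every load is within 140 s, so 6 commercial breaks suffice.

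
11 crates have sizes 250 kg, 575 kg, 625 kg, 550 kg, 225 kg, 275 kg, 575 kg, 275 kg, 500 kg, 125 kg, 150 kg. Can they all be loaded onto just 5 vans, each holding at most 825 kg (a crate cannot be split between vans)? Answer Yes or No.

Total = 4125 kg; ⌈4125/825⌉ = 5.
The bound of 5 does not rule out 5, but exhaustive search shows no assignment into 5 vans of capacity 825 kg exists — the minimum is 6.

No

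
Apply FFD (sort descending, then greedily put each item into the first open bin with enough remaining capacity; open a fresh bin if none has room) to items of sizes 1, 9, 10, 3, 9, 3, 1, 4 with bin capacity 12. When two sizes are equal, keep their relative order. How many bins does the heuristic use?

4

Sorted descending: 10, 9, 9, 4, 3, 3, 1, 1.
  10 → bin 1 (new)  [load 10/12]
  9 → bin 2 (new)  [load 9/12]
  9 → bin 3 (new)  [load 9/12]
  4 → bin 4 (new)  [load 4/12]
  3 → bin 2  [load 12/12]
  3 → bin 3  [load 12/12]
  1 → bin 1  [load 11/12]
  1 → bin 1  [load 12/12]
4 bins opened.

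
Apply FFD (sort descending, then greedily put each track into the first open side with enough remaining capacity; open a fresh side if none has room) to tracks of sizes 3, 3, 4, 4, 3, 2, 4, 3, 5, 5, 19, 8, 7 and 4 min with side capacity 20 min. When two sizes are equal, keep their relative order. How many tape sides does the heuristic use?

Sorted descending: 19, 8, 7, 5, 5, 4, 4, 4, 4, 3, 3, 3, 3, 2.
  19 → side 1 (new)  [load 19/20]
  8 → side 2 (new)  [load 8/20]
  7 → side 2  [load 15/20]
  5 → side 2  [load 20/20]
  5 → side 3 (new)  [load 5/20]
  4 → side 3  [load 9/20]
  4 → side 3  [load 13/20]
  4 → side 3  [load 17/20]
  4 → side 4 (new)  [load 4/20]
  3 → side 3  [load 20/20]
  3 → side 4  [load 7/20]
  3 → side 4  [load 10/20]
  3 → side 4  [load 13/20]
  2 → side 4  [load 15/20]
4 tape sides opened.

4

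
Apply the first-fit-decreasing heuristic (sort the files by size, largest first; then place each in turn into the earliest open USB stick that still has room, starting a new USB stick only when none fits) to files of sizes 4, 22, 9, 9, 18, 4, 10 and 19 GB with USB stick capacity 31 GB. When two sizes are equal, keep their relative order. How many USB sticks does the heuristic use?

Sorted descending: 22, 19, 18, 10, 9, 9, 4, 4.
  22 → USB stick 1 (new)  [load 22/31]
  19 → USB stick 2 (new)  [load 19/31]
  18 → USB stick 3 (new)  [load 18/31]
  10 → USB stick 2  [load 29/31]
  9 → USB stick 1  [load 31/31]
  9 → USB stick 3  [load 27/31]
  4 → USB stick 3  [load 31/31]
  4 → USB stick 4 (new)  [load 4/31]
4 USB sticks opened.

4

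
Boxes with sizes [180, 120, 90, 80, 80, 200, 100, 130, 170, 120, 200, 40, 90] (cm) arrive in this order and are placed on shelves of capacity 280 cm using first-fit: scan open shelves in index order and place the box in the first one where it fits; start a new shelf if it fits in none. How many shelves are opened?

  180 → shelf 1 (new)  [load 180/280]
  120 → shelf 2 (new)  [load 120/280]
  90 → shelf 1  [load 270/280]
  80 → shelf 2  [load 200/280]
  80 → shelf 2  [load 280/280]
  200 → shelf 3 (new)  [load 200/280]
  100 → shelf 4 (new)  [load 100/280]
  130 → shelf 4  [load 230/280]
  170 → shelf 5 (new)  [load 170/280]
  120 → shelf 6 (new)  [load 120/280]
  200 → shelf 7 (new)  [load 200/280]
  40 → shelf 3  [load 240/280]
  90 → shelf 5  [load 260/280]
7 shelves opened.

7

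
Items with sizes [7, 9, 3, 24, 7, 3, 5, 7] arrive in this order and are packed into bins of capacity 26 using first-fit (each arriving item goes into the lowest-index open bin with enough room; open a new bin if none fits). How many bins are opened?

  7 → bin 1 (new)  [load 7/26]
  9 → bin 1  [load 16/26]
  3 → bin 1  [load 19/26]
  24 → bin 2 (new)  [load 24/26]
  7 → bin 1  [load 26/26]
  3 → bin 3 (new)  [load 3/26]
  5 → bin 3  [load 8/26]
  7 → bin 3  [load 15/26]
3 bins opened.

3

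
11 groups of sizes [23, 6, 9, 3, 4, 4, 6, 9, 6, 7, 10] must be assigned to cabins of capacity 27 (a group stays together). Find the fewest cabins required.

Total = 23 + 10 + 9 + 9 + 7 + 6 + 6 + 6 + 4 + 4 + 3 = 87.
Lower bound: ⌈87/27⌉ = 4 cabins.
A packing using 4 cabins:
  cabin 1: 23 + 4 = 27
  cabin 2: 10 + 9 + 7 = 26
  cabin 3: 9 + 6 + 6 + 6 = 27
  cabin 4: 4 + 3 = 7
This matches the lower bound, so 4 is optimal.

4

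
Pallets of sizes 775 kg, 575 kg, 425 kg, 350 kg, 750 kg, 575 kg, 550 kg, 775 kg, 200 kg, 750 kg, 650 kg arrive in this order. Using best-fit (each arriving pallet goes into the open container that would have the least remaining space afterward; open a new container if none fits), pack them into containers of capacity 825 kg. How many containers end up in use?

9

  775 → container 1 (new)  [load 775/825]
  575 → container 2 (new)  [load 575/825]
  425 → container 3 (new)  [load 425/825]
  350 → container 3  [load 775/825]
  750 → container 4 (new)  [load 750/825]
  575 → container 5 (new)  [load 575/825]
  550 → container 6 (new)  [load 550/825]
  775 → container 7 (new)  [load 775/825]
  200 → container 2  [load 775/825]
  750 → container 8 (new)  [load 750/825]
  650 → container 9 (new)  [load 650/825]
9 containers opened.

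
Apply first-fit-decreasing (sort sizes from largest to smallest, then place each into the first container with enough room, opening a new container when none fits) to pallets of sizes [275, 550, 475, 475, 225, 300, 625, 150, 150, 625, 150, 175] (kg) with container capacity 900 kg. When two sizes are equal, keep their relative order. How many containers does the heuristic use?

5

Sorted descending: 625, 625, 550, 475, 475, 300, 275, 225, 175, 150, 150, 150.
  625 → container 1 (new)  [load 625/900]
  625 → container 2 (new)  [load 625/900]
  550 → container 3 (new)  [load 550/900]
  475 → container 4 (new)  [load 475/900]
  475 → container 5 (new)  [load 475/900]
  300 → container 3  [load 850/900]
  275 → container 1  [load 900/900]
  225 → container 2  [load 850/900]
  175 → container 4  [load 650/900]
  150 → container 4  [load 800/900]
  150 → container 5  [load 625/900]
  150 → container 5  [load 775/900]
5 containers opened.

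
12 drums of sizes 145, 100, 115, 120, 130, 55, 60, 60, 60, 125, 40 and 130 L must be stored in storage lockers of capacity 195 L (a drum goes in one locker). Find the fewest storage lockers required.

Total = 145 + 130 + 130 + 125 + 120 + 115 + 100 + 60 + 60 + 60 + 55 + 40 = 1140 L.
Lower bound: ⌈1140/195⌉ = 6 storage lockers.
Also, 7 drums each exceed 195/2 L, and no two of those can share a locker, so at least 7 storage lockers are needed.
A packing using 7 storage lockers:
  locker 1: 145 + 40 = 185
  locker 2: 130 + 60 = 190
  locker 3: 130 + 60 = 190
  locker 4: 125 + 60 = 185
  locker 5: 120 + 55 = 175
  locker 6: 115 = 115
  locker 7: 100 = 100
This matches the lower bound, so 7 is optimal.

7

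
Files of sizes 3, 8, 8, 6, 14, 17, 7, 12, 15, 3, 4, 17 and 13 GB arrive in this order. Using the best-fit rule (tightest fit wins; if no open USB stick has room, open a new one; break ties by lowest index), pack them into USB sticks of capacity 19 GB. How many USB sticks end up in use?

8

  3 → USB stick 1 (new)  [load 3/19]
  8 → USB stick 1  [load 11/19]
  8 → USB stick 1  [load 19/19]
  6 → USB stick 2 (new)  [load 6/19]
  14 → USB stick 3 (new)  [load 14/19]
  17 → USB stick 4 (new)  [load 17/19]
  7 → USB stick 2  [load 13/19]
  12 → USB stick 5 (new)  [load 12/19]
  15 → USB stick 6 (new)  [load 15/19]
  3 → USB stick 6  [load 18/19]
  4 → USB stick 3  [load 18/19]
  17 → USB stick 7 (new)  [load 17/19]
  13 → USB stick 8 (new)  [load 13/19]
8 USB sticks opened.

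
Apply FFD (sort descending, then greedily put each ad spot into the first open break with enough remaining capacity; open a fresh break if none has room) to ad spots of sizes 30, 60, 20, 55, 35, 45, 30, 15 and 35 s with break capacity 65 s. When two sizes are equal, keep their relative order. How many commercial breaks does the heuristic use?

Sorted descending: 60, 55, 45, 35, 35, 30, 30, 20, 15.
  60 → break 1 (new)  [load 60/65]
  55 → break 2 (new)  [load 55/65]
  45 → break 3 (new)  [load 45/65]
  35 → break 4 (new)  [load 35/65]
  35 → break 5 (new)  [load 35/65]
  30 → break 4  [load 65/65]
  30 → break 5  [load 65/65]
  20 → break 3  [load 65/65]
  15 → break 6 (new)  [load 15/65]
6 commercial breaks opened.

6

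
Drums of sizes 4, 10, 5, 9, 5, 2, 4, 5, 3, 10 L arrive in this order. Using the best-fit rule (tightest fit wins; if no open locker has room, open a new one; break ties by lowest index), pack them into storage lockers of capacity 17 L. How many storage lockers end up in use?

4

  4 → locker 1 (new)  [load 4/17]
  10 → locker 1  [load 14/17]
  5 → locker 2 (new)  [load 5/17]
  9 → locker 2  [load 14/17]
  5 → locker 3 (new)  [load 5/17]
  2 → locker 1  [load 16/17]
  4 → locker 3  [load 9/17]
  5 → locker 3  [load 14/17]
  3 → locker 2  [load 17/17]
  10 → locker 4 (new)  [load 10/17]
4 storage lockers opened.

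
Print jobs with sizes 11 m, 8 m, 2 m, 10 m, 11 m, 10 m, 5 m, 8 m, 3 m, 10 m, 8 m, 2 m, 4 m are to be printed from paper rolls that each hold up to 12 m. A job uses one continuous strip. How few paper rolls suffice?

Total = 11 + 11 + 10 + 10 + 10 + 8 + 8 + 8 + 5 + 4 + 3 + 2 + 2 = 92 m.
Lower bound: ⌈92/12⌉ = 8 paper rolls.
A packing using 9 paper rolls:
  roll 1: 11 = 11
  roll 2: 11 = 11
  roll 3: 10 + 2 = 12
  roll 4: 10 + 2 = 12
  roll 5: 10 = 10
  roll 6: 8 + 4 = 12
  roll 7: 8 + 3 = 11
  roll 8: 8 = 8
  roll 9: 5 = 5
No arrangement into 8 paper rolls stays within capacity, so 9 is optimal.

9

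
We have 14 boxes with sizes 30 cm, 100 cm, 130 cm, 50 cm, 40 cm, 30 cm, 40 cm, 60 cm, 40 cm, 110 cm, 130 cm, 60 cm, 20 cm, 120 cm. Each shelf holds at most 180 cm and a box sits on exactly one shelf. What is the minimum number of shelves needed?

6

Total = 130 + 130 + 120 + 110 + 100 + 60 + 60 + 50 + 40 + 40 + 40 + 30 + 30 + 20 = 960 cm.
Lower bound: ⌈960/180⌉ = 6 shelves.
A packing using 6 shelves:
  shelf 1: 130 + 50 = 180
  shelf 2: 130 + 40 = 170
  shelf 3: 120 + 60 = 180
  shelf 4: 110 + 60 = 170
  shelf 5: 100 + 40 + 40 = 180
  shelf 6: 30 + 30 + 20 = 80
This matches the lower bound, so 6 is optimal.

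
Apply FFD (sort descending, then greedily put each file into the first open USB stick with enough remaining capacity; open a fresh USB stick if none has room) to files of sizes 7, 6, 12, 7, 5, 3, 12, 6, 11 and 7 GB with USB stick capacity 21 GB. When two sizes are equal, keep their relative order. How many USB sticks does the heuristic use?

4

Sorted descending: 12, 12, 11, 7, 7, 7, 6, 6, 5, 3.
  12 → USB stick 1 (new)  [load 12/21]
  12 → USB stick 2 (new)  [load 12/21]
  11 → USB stick 3 (new)  [load 11/21]
  7 → USB stick 1  [load 19/21]
  7 → USB stick 2  [load 19/21]
  7 → USB stick 3  [load 18/21]
  6 → USB stick 4 (new)  [load 6/21]
  6 → USB stick 4  [load 12/21]
  5 → USB stick 4  [load 17/21]
  3 → USB stick 3  [load 21/21]
4 USB sticks opened.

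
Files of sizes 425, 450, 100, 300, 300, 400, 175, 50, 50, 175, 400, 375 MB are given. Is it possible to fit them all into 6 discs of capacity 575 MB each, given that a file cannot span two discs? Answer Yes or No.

No

Total = 3200 MB; ⌈3200/575⌉ = 6.
7 files each exceed half the capacity and cannot share a disc, forcing at least 7 discs.
At least 7 discs are required, but only 6 are allowed.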